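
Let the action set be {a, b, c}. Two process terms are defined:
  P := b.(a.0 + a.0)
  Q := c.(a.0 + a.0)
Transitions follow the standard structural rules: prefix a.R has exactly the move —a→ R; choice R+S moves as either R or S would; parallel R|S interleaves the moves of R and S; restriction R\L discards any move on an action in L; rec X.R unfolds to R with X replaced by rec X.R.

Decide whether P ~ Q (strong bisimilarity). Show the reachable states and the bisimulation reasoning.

NO

P's transition system — 3 states:
  m0 = b.(a.0 + a.0) → —b→ m1
  m1 = a.0 + a.0 → —a→ m2
  m2 = 0 → ∅
Q's transition system — 3 states:
  n0 = c.(a.0 + a.0) → —c→ n1
  n1 = a.0 + a.0 → —a→ n2
  n2 = 0 → ∅
Bisimilarity quotient blocks:
  B0 = {m0}
  B1 = {m1, n1}
  B2 = {m2, n2}
  B3 = {n0}
m0 ∈ B0, n0 ∈ B3 → different blocks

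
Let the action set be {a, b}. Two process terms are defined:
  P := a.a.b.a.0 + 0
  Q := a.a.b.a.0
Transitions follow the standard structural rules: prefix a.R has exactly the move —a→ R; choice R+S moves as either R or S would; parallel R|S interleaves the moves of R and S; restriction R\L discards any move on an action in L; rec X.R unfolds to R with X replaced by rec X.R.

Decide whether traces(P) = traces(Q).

LTS(P): 5 reachable states
  u0 = a.a.b.a.0 + 0 → -a-> u1
  u1 = a.b.a.0 → -a-> u2
  u2 = b.a.0 → -b-> u3
  u3 = a.0 → -a-> u4
  u4 = 0 → deadlocked
LTS(Q): 5 reachable states
  v0 = a.a.b.a.0 → -a-> v1
  v1 = a.b.a.0 → -a-> v2
  v2 = b.a.0 → -b-> v3
  v3 = a.0 → -a-> v4
  v4 = 0 → deadlocked
Partition-refinement fixed point:
  B0 = {u0, v0}
  B1 = {u1, v1}
  B2 = {u2, v2}
  B3 = {u3, v3}
  B4 = {u4, v4}
u0 ∈ B0, v0 ∈ B0 → same block
Bisimilar ⇒ trace-equivalent.

trace-equivalent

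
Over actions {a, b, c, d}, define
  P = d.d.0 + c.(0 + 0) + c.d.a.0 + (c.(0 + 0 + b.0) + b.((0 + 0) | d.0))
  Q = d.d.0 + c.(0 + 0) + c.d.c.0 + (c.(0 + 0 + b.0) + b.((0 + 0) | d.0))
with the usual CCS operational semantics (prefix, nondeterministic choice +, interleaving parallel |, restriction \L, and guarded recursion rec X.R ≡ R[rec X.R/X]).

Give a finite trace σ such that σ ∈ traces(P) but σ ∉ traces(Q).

LTS(P): 9 reachable states
  m0 = d.d.0 + c.(0 + 0) + c.d.a.0 + (c.(0 + 0 + b.0) + b.((0 + 0) | d.0)) has moves -b-> m1, -c-> m2, -c-> m3, -c-> m4, -d-> m5
  m1 = (0 + 0) | d.0 has moves -d-> m6
  m2 = 0 + 0 has moves deadlocked
  m3 = 0 + 0 + b.0 has moves -b-> m7
  m4 = d.a.0 has moves -d-> m8
  m5 = d.0 has moves -d-> m7
  m6 = (0 + 0) | 0 has moves deadlocked
  m7 = 0 has moves deadlocked
  m8 = a.0 has moves -a-> m7
LTS(Q): 9 reachable states
  n0 = d.d.0 + c.(0 + 0) + c.d.c.0 + (c.(0 + 0 + b.0) + b.((0 + 0) | d.0)) has moves -b-> n1, -c-> n2, -c-> n3, -c-> n4, -d-> n5
  n1 = (0 + 0) | d.0 has moves -d-> n6
  n2 = 0 + 0 has moves deadlocked
  n3 = 0 + 0 + b.0 has moves -b-> n7
  n4 = d.c.0 has moves -d-> n8
  n5 = d.0 has moves -d-> n7
  n6 = (0 + 0) | 0 has moves deadlocked
  n7 = 0 has moves deadlocked
  n8 = c.0 has moves -c-> n7
Trace ⟨cda⟩ through P, begin at {m0}:
  step 1 (c): {m2, m3, m4}
  step 2 (d): {m8}
  step 3 (a): {m7}
  ✓ P
Trace ⟨cda⟩ through Q, begin at {n0}:
  step 1 (c): {n2, n3, n4}
  step 2 (d): {n8}
  step 3 (a): ∅ (Q stuck)

cda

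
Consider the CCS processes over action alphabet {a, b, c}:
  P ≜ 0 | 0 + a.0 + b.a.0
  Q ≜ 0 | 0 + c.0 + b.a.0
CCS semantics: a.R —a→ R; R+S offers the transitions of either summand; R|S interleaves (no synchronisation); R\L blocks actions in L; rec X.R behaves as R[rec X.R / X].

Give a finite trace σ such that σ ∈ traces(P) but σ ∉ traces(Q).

a

Reachable graph of P (3 states):
  u0 = 0 | 0 + a.0 + b.a.0 ⊢ =a=> u1, =b=> u2
  u1 = 0 ⊢ deadlocked
  u2 = a.0 ⊢ =a=> u1
Reachable graph of Q (3 states):
  v0 = 0 | 0 + c.0 + b.a.0 ⊢ =b=> v1, =c=> v2
  v1 = a.0 ⊢ =a=> v2
  v2 = 0 ⊢ deadlocked
Executing a from P (initial set {u0}):
  after a @ step 1: {u1}
  ✓ P
Executing a from Q (initial set {v0}):
  after a @ step 1: ∅ (Q stuck)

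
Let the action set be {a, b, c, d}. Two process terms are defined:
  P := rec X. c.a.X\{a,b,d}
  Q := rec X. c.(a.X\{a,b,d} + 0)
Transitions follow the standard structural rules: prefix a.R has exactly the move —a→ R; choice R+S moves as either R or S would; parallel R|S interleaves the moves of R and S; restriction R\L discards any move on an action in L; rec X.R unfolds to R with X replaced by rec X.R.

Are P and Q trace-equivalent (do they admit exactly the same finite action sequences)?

YES

LTS(P): 4 reachable states
  p0 = rec X. c.a.X\{a,b,d} :: —c→ p1
  p1 = a.(rec X. c.a.X\{a,b,d})\{a,b,d} :: —a→ p2
  p2 = (rec X. c.a.X\{a,b,d})\{a,b,d} :: —c→ p3
  p3 = (a.(rec X. c.a.X\{a,b,d})\{a,b,d})\{a,b,d} :: deadlocked
LTS(Q): 4 reachable states
  q0 = rec X. c.(a.X\{a,b,d} + 0) :: —c→ q1
  q1 = a.(rec X. c.(a.X\{a,b,d} + 0))\{a,b,d} + 0 :: —a→ q2
  q2 = (rec X. c.(a.X\{a,b,d} + 0))\{a,b,d} :: —c→ q3
  q3 = (a.(rec X. c.(a.X\{a,b,d} + 0))\{a,b,d} + 0)\{a,b,d} :: deadlocked
Bisimilarity quotient blocks:
  B0 = {p0, q0}
  B1 = {p1, q1}
  B2 = {p2, q2}
  B3 = {p3, q3}
p0 ∈ B0, q0 ∈ B0 → same block
Bisimilar ⇒ trace-equivalent.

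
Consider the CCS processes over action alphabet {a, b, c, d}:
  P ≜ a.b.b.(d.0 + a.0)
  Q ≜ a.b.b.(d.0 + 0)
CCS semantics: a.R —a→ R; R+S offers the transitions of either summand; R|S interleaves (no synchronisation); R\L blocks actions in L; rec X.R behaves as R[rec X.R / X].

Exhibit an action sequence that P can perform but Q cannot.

P's transition system — 5 states:
  p0 = a.b.b.(d.0 + a.0) ⊢ ··a··> p1
  p1 = b.b.(d.0 + a.0) ⊢ ··b··> p2
  p2 = b.(d.0 + a.0) ⊢ ··b··> p3
  p3 = d.0 + a.0 ⊢ ··a··> p4, ··d··> p4
  p4 = 0 ⊢ stopped
Q's transition system — 5 states:
  q0 = a.b.b.(d.0 + 0) ⊢ ··a··> q1
  q1 = b.b.(d.0 + 0) ⊢ ··b··> q2
  q2 = b.(d.0 + 0) ⊢ ··b··> q3
  q3 = d.0 + 0 ⊢ ··d··> q4
  q4 = 0 ⊢ stopped
Executing abba from P (initial set {p0}):
  step 1 (a): {p1}
  step 2 (b): {p2}
  step 3 (b): {p3}
  step 4 (a): {p4}
  ✓ P
Executing abba from Q (initial set {q0}):
  step 1 (a): {q1}
  step 2 (b): {q2}
  step 3 (b): {q3}
  step 4 (a): ∅  — Q cannot continue

abba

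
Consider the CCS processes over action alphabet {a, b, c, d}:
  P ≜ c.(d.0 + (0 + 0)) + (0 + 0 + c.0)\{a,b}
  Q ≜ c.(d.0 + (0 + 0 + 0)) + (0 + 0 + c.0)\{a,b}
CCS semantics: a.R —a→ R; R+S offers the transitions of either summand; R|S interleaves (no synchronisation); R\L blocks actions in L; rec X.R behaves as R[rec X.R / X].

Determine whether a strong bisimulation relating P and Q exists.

P's transition system — 4 states:
  p0 = c.(d.0 + (0 + 0)) + (0 + 0 + c.0)\{a,b} | —c→ p1, —c→ p2
  p1 = 0\{a,b} | ∅
  p2 = d.0 + (0 + 0) | —d→ p3
  p3 = 0 | ∅
Q's transition system — 4 states:
  q0 = c.(d.0 + (0 + 0 + 0)) + (0 + 0 + c.0)\{a,b} | —c→ q1, —c→ q2
  q1 = 0\{a,b} | ∅
  q2 = d.0 + (0 + 0 + 0) | —d→ q3
  q3 = 0 | ∅
Coarsest stable partition (strong bisimilarity classes):
  B0 = {p0, q0}
  B1 = {p1, p3, q1, q3}
  B2 = {p2, q2}
p0 ∈ B0, q0 ∈ B0 → same block

bisimilar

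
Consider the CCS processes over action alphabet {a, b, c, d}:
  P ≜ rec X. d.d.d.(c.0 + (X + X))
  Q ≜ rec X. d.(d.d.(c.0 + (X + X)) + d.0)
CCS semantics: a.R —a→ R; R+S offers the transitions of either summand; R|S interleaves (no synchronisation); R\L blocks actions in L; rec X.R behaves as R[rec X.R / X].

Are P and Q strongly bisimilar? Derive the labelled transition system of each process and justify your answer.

NO

LTS(P): 5 reachable states
  p0 = rec X. d.d.d.(c.0 + (X + X)) → ··d··> p1
  p1 = d.d.(c.0 + ((rec X. d.d.d.(c.0 + (X + X))) + (rec X. d.d.d.(c.0 + (X + X))))) → ··d··> p2
  p2 = d.(c.0 + ((rec X. d.d.d.(c.0 + (X + X))) + (rec X. d.d.d.(c.0 + (X + X))))) → ··d··> p3
  p3 = c.0 + ((rec X. d.d.d.(c.0 + (X + X))) + (rec X. d.d.d.(c.0 + (X + X)))) → ··c··> p4, ··d··> p1
  p4 = 0 → ·
LTS(Q): 5 reachable states
  q0 = rec X. d.(d.d.(c.0 + (X + X)) + d.0) → ··d··> q1
  q1 = d.d.(c.0 + ((rec X. d.(d.d.(c.0 + (X + X)) + d.0)) + (rec X. d.(d.d.(c.0 + (X + X)) + d.0)))) + d.0 → ··d··> q2, ··d··> q3
  q2 = 0 → ·
  q3 = d.(c.0 + ((rec X. d.(d.d.(c.0 + (X + X)) + d.0)) + (rec X. d.(d.d.(c.0 + (X + X)) + d.0)))) → ··d··> q4
  q4 = c.0 + ((rec X. d.(d.d.(c.0 + (X + X)) + d.0)) + (rec X. d.(d.d.(c.0 + (X + X)) + d.0))) → ··c··> q2, ··d··> q1
Partition-refinement fixed point:
  B0 = {p0}
  B1 = {p1}
  B2 = {p2}
  B3 = {p3}
  B4 = {p4, q2}
  B5 = {q0}
  B6 = {q1}
  B7 = {q3}
  B8 = {q4}
p0 ∈ B0, q0 ∈ B5 → different blocks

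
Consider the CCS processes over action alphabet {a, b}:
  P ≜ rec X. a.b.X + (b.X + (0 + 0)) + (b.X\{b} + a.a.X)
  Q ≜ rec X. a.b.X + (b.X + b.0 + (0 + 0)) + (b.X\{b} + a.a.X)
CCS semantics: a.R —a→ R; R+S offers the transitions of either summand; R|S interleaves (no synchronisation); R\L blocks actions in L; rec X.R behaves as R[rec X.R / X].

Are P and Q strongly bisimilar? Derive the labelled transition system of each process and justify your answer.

P ≁ Q

Reachable graph of P (6 states):
  u0 = rec X. a.b.X + (b.X + (0 + 0)) + (b.X\{b} + a.a.X) ⊢ ··a··> u1, ··a··> u2, ··b··> u0, ··b··> u3
  u1 = a.(rec X. a.b.X + (b.X + (0 + 0)) + (b.X\{b} + a.a.X)) ⊢ ··a··> u0
  u2 = b.(rec X. a.b.X + (b.X + (0 + 0)) + (b.X\{b} + a.a.X)) ⊢ ··b··> u0
  u3 = (rec X. a.b.X + (b.X + (0 + 0)) + (b.X\{b} + a.a.X))\{b} ⊢ ··a··> u4, ··a··> u5
  u4 = (a.(rec X. a.b.X + (b.X + (0 + 0)) + (b.X\{b} + a.a.X)))\{b} ⊢ ··a··> u3
  u5 = (b.(rec X. a.b.X + (b.X + (0 + 0)) + (b.X\{b} + a.a.X)))\{b} ⊢ ·
Reachable graph of Q (7 states):
  v0 = rec X. a.b.X + (b.X + b.0 + (0 + 0)) + (b.X\{b} + a.a.X) ⊢ ··a··> v1, ··a··> v2, ··b··> v0, ··b··> v3, ··b··> v4
  v1 = a.(rec X. a.b.X + (b.X + b.0 + (0 + 0)) + (b.X\{b} + a.a.X)) ⊢ ··a··> v0
  v2 = b.(rec X. a.b.X + (b.X + b.0 + (0 + 0)) + (b.X\{b} + a.a.X)) ⊢ ··b··> v0
  v3 = (rec X. a.b.X + (b.X + b.0 + (0 + 0)) + (b.X\{b} + a.a.X))\{b} ⊢ ··a··> v5, ··a··> v6
  v4 = 0 ⊢ ·
  v5 = (a.(rec X. a.b.X + (b.X + b.0 + (0 + 0)) + (b.X\{b} + a.a.X)))\{b} ⊢ ··a··> v3
  v6 = (b.(rec X. a.b.X + (b.X + b.0 + (0 + 0)) + (b.X\{b} + a.a.X)))\{b} ⊢ ·
Partition-refinement fixed point:
  B0 = {u0}
  B1 = {u3, v3}
  B2 = {u4, v5}
  B3 = {u5, v4, v6}
  B4 = {u2}
  B5 = {u1}
  B6 = {v0}
  B7 = {v1}
  B8 = {v2}
u0 ∈ B0, v0 ∈ B6 → different blocks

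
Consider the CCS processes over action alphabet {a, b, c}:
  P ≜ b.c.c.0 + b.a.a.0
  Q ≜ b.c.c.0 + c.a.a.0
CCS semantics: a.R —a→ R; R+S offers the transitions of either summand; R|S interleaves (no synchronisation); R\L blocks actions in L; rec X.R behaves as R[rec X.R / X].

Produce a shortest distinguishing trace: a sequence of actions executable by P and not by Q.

ba

LTS(P): 6 reachable states
  u0 = b.c.c.0 + b.a.a.0 ⊢ ··b··> u1, ··b··> u2
  u1 = a.a.0 ⊢ ··a··> u3
  u2 = c.c.0 ⊢ ··c··> u4
  u3 = a.0 ⊢ ··a··> u5
  u4 = c.0 ⊢ ··c··> u5
  u5 = 0 ⊢ deadlocked
LTS(Q): 6 reachable states
  v0 = b.c.c.0 + c.a.a.0 ⊢ ··b··> v1, ··c··> v2
  v1 = c.c.0 ⊢ ··c··> v3
  v2 = a.a.0 ⊢ ··a··> v4
  v3 = c.0 ⊢ ··c··> v5
  v4 = a.0 ⊢ ··a··> v5
  v5 = 0 ⊢ deadlocked
Run σ = ⟨ba⟩ on P: start {u0}
  after b @ step 1: {u1, u2}
  after a @ step 2: {u3}
  ✓ P
Run σ = ⟨ba⟩ on Q: start {v0}
  after b @ step 1: {v1}
  after a @ step 2: ∅ (Q stuck)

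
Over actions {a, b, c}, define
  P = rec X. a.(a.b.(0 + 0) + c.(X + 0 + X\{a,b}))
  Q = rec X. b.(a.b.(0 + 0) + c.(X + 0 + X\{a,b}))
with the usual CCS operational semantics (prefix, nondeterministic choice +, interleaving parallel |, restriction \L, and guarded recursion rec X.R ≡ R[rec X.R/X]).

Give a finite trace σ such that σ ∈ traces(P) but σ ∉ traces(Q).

P's transition system — 5 states:
  m0 = rec X. a.(a.b.(0 + 0) + c.(X + 0 + X\{a,b})) | ··a··> m1
  m1 = a.b.(0 + 0) + c.((rec X. a.(a.b.(0 + 0) + c.(X + 0 + X\{a,b}))) + 0 + (rec X. a.(a.b.(0 + 0) + c.(X + 0 + X\{a,b})))\{a,b}) | ··a··> m2, ··c··> m3
  m2 = b.(0 + 0) | ··b··> m4
  m3 = (rec X. a.(a.b.(0 + 0) + c.(X + 0 + X\{a,b}))) + 0 + (rec X. a.(a.b.(0 + 0) + c.(X + 0 + X\{a,b})))\{a,b} | ··a··> m1
  m4 = 0 + 0 | (no moves)
Q's transition system — 5 states:
  n0 = rec X. b.(a.b.(0 + 0) + c.(X + 0 + X\{a,b})) | ··b··> n1
  n1 = a.b.(0 + 0) + c.((rec X. b.(a.b.(0 + 0) + c.(X + 0 + X\{a,b}))) + 0 + (rec X. b.(a.b.(0 + 0) + c.(X + 0 + X\{a,b})))\{a,b}) | ··a··> n2, ··c··> n3
  n2 = b.(0 + 0) | ··b··> n4
  n3 = (rec X. b.(a.b.(0 + 0) + c.(X + 0 + X\{a,b}))) + 0 + (rec X. b.(a.b.(0 + 0) + c.(X + 0 + X\{a,b})))\{a,b} | ··b··> n1
  n4 = 0 + 0 | (no moves)
Run σ = ⟨a⟩ on P: start {m0}
  step 1 (a): {m1}
  — P admits the full trace.
Run σ = ⟨a⟩ on Q: start {n0}
  step 1 (a): ∅  — Q cannot continue

a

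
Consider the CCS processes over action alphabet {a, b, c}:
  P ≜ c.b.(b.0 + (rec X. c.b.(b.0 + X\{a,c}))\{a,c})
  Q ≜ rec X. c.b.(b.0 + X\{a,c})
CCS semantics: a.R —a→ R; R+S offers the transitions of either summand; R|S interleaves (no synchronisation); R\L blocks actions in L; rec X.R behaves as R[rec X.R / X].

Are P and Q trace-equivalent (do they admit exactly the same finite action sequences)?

LTS(P): 4 reachable states
  p0 = c.b.(b.0 + (rec X. c.b.(b.0 + X\{a,c}))\{a,c}) has moves --c--▸ p1
  p1 = b.(b.0 + (rec X. c.b.(b.0 + X\{a,c}))\{a,c}) has moves --b--▸ p2
  p2 = b.0 + (rec X. c.b.(b.0 + X\{a,c}))\{a,c} has moves --b--▸ p3
  p3 = 0 has moves deadlocked
LTS(Q): 4 reachable states
  q0 = rec X. c.b.(b.0 + X\{a,c}) has moves --c--▸ q1
  q1 = b.(b.0 + (rec X. c.b.(b.0 + X\{a,c}))\{a,c}) has moves --b--▸ q2
  q2 = b.0 + (rec X. c.b.(b.0 + X\{a,c}))\{a,c} has moves --b--▸ q3
  q3 = 0 has moves deadlocked
Bisimilarity quotient blocks:
  B0 = {p0, q0}
  B1 = {p1, q1}
  B2 = {p2, q2}
  B3 = {p3, q3}
p0 ∈ B0, q0 ∈ B0 → same block
Bisimilar ⇒ trace-equivalent.

traces(P) = traces(Q)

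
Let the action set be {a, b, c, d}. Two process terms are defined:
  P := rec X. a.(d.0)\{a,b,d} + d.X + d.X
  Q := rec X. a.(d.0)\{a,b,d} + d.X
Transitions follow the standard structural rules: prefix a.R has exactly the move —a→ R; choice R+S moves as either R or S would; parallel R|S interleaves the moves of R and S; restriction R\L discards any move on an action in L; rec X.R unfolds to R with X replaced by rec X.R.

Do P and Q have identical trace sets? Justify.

P's transition system — 2 states:
  p0 = rec X. a.(d.0)\{a,b,d} + d.X + d.X | =a=> p1, =d=> p0
  p1 = (d.0)\{a,b,d} | ∅
Q's transition system — 2 states:
  q0 = rec X. a.(d.0)\{a,b,d} + d.X | =a=> q1, =d=> q0
  q1 = (d.0)\{a,b,d} | ∅
Coarsest stable partition (strong bisimilarity classes):
  B0 = {p0, q0}
  B1 = {p1, q1}
p0 ∈ B0, q0 ∈ B0 → same block
Bisimilar ⇒ trace-equivalent.

trace-equivalent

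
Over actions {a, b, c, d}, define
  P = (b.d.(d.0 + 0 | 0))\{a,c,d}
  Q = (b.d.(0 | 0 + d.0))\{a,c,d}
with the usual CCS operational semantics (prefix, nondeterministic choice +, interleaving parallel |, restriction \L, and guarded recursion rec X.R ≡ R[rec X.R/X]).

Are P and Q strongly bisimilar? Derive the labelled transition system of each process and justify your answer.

P ~ Q

Reachable graph of P (2 states):
  m0 = (b.d.(d.0 + 0 | 0))\{a,c,d} :: =b=> m1
  m1 = (d.(d.0 + 0 | 0))\{a,c,d} :: ∅
Reachable graph of Q (2 states):
  n0 = (b.d.(0 | 0 + d.0))\{a,c,d} :: =b=> n1
  n1 = (d.(0 | 0 + d.0))\{a,c,d} :: ∅
Bisimilarity quotient blocks:
  B0 = {m0, n0}
  B1 = {m1, n1}
m0 ∈ B0, n0 ∈ B0 → same block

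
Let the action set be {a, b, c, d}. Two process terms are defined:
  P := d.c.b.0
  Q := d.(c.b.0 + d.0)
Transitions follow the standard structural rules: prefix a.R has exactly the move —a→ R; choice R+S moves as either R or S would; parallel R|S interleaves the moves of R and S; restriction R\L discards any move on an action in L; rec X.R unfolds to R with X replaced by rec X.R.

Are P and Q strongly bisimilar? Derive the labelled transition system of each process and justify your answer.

LTS(P): 4 reachable states
  m0 = d.c.b.0 ⊢ ··d··> m1
  m1 = c.b.0 ⊢ ··c··> m2
  m2 = b.0 ⊢ ··b··> m3
  m3 = 0 ⊢ ∅
LTS(Q): 4 reachable states
  n0 = d.(c.b.0 + d.0) ⊢ ··d··> n1
  n1 = c.b.0 + d.0 ⊢ ··c··> n2, ··d··> n3
  n2 = b.0 ⊢ ··b··> n3
  n3 = 0 ⊢ ∅
Coarsest stable partition (strong bisimilarity classes):
  B0 = {m0}
  B1 = {m1}
  B2 = {m2, n2}
  B3 = {m3, n3}
  B4 = {n0}
  B5 = {n1}
m0 ∈ B0, n0 ∈ B4 → different blocks

P ≁ Q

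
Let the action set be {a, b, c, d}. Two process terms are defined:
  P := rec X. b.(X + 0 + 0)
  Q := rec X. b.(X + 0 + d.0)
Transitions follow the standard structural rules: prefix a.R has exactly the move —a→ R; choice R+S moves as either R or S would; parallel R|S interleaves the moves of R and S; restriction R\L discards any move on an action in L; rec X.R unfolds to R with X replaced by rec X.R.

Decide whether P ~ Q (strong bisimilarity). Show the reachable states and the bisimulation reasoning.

P's transition system — 2 states:
  m0 = rec X. b.(X + 0 + 0) | ··b··> m1
  m1 = (rec X. b.(X + 0 + 0)) + 0 + 0 | ··b··> m1
Q's transition system — 3 states:
  n0 = rec X. b.(X + 0 + d.0) | ··b··> n1
  n1 = (rec X. b.(X + 0 + d.0)) + 0 + d.0 | ··b··> n1, ··d··> n2
  n2 = 0 | (no moves)
Partition-refinement fixed point:
  B0 = {m0, m1}
  B1 = {n0}
  B2 = {n1}
  B3 = {n2}
m0 ∈ B0, n0 ∈ B1 → different blocks

not bisimilar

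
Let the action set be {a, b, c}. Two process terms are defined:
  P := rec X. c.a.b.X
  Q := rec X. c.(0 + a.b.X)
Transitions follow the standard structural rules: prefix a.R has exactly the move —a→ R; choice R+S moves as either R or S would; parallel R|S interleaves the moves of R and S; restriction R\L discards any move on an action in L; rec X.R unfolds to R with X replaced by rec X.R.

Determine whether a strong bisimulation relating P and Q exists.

Reachable graph of P (3 states):
  m0 = rec X. c.a.b.X | =c=> m1
  m1 = a.b.(rec X. c.a.b.X) | =a=> m2
  m2 = b.(rec X. c.a.b.X) | =b=> m0
Reachable graph of Q (3 states):
  n0 = rec X. c.(0 + a.b.X) | =c=> n1
  n1 = 0 + a.b.(rec X. c.(0 + a.b.X)) | =a=> n2
  n2 = b.(rec X. c.(0 + a.b.X)) | =b=> n0
Bisimilarity quotient blocks:
  B0 = {m0, n0}
  B1 = {m1, n1}
  B2 = {m2, n2}
m0 ∈ B0, n0 ∈ B0 → same block

bisimilar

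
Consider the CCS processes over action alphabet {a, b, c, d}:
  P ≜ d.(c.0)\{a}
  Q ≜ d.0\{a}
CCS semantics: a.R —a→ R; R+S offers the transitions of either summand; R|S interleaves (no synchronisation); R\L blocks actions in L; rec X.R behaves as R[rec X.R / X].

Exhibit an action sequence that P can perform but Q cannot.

LTS(P): 3 reachable states
  u0 = d.(c.0)\{a} ⊢ ··d··> u1
  u1 = (c.0)\{a} ⊢ ··c··> u2
  u2 = 0\{a} ⊢ deadlocked
LTS(Q): 2 reachable states
  v0 = d.0\{a} ⊢ ··d··> v1
  v1 = 0\{a} ⊢ deadlocked
Executing dc from P (initial set {u0}):
  after d @ step 1: {u1}
  after c @ step 2: {u2}
  ✓ P
Executing dc from Q (initial set {v0}):
  after d @ step 1: {v1}
  after c @ step 2: ∅ (Q stuck)

dc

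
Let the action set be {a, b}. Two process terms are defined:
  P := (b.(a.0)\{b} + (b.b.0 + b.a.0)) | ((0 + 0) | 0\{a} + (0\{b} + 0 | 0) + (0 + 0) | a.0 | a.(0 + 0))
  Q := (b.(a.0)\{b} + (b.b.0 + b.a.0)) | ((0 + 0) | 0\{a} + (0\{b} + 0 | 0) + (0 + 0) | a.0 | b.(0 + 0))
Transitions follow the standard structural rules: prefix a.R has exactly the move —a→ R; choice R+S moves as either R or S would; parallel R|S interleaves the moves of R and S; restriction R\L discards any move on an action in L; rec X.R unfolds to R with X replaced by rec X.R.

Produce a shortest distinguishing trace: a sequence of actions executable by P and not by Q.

P's transition system — 24 states:
  s0 = (b.(a.0)\{b} + (b.b.0 + b.a.0)) | ((0 + 0) | 0\{a} + (0\{b} + 0 | 0) + (0 + 0) | a.0 | a.(0 + 0)) has moves --a--▸ s1, --a--▸ s2, --b--▸ s3, --b--▸ s4, --b--▸ s5
  s1 = (b.(a.0)\{b} + (b.b.0 + b.a.0)) | ((0 + 0) | 0 | a.(0 + 0)) has moves --a--▸ s6, --b--▸ s7, --b--▸ s8, --b--▸ s9
  s2 = (b.(a.0)\{b} + (b.b.0 + b.a.0)) | ((0 + 0) | a.0 | (0 + 0)) has moves --a--▸ s6, --b--▸ s10, --b--▸ s11, --b--▸ s12
  s3 = (a.0)\{b} | ((0 + 0) | 0\{a} + (0\{b} + 0 | 0) + (0 + 0) | a.0 | a.(0 + 0)) has moves --a--▸ s10, --a--▸ s13, --a--▸ s7
  s4 = a.0 | ((0 + 0) | 0\{a} + (0\{b} + 0 | 0) + (0 + 0) | a.0 | a.(0 + 0)) has moves --a--▸ s11, --a--▸ s14, --a--▸ s8
  s5 = b.0 | ((0 + 0) | 0\{a} + (0\{b} + 0 | 0) + (0 + 0) | a.0 | a.(0 + 0)) has moves --a--▸ s12, --a--▸ s9, --b--▸ s14
  s6 = (b.(a.0)\{b} + (b.b.0 + b.a.0)) | ((0 + 0) | 0 | (0 + 0)) has moves --b--▸ s15, --b--▸ s16, --b--▸ s17
  s7 = (a.0)\{b} | ((0 + 0) | 0 | a.(0 + 0)) has moves --a--▸ s15, --a--▸ s18
  s8 = a.0 | ((0 + 0) | 0 | a.(0 + 0)) has moves --a--▸ s16, --a--▸ s19
  s9 = b.0 | ((0 + 0) | 0 | a.(0 + 0)) has moves --a--▸ s17, --b--▸ s19
  s10 = (a.0)\{b} | ((0 + 0) | a.0 | (0 + 0)) has moves --a--▸ s15, --a--▸ s20
  s11 = a.0 | ((0 + 0) | a.0 | (0 + 0)) has moves --a--▸ s16, --a--▸ s21
  s12 = b.0 | ((0 + 0) | a.0 | (0 + 0)) has moves --a--▸ s17, --b--▸ s21
  s13 = 0\{b} | ((0 + 0) | 0\{a} + (0\{b} + 0 | 0) + (0 + 0) | a.0 | a.(0 + 0)) has moves --a--▸ s18, --a--▸ s20
  s14 = 0 | ((0 + 0) | 0\{a} + (0\{b} + 0 | 0) + (0 + 0) | a.0 | a.(0 + 0)) has moves --a--▸ s19, --a--▸ s21
  s15 = (a.0)\{b} | ((0 + 0) | 0 | (0 + 0)) has moves --a--▸ s22
  s16 = a.0 | ((0 + 0) | 0 | (0 + 0)) has moves --a--▸ s23
  s17 = b.0 | ((0 + 0) | 0 | (0 + 0)) has moves --b--▸ s23
  s18 = 0\{b} | ((0 + 0) | 0 | a.(0 + 0)) has moves --a--▸ s22
  s19 = 0 | ((0 + 0) | 0 | a.(0 + 0)) has moves --a--▸ s23
  s20 = 0\{b} | ((0 + 0) | a.0 | (0 + 0)) has moves --a--▸ s22
  s21 = 0 | ((0 + 0) | a.0 | (0 + 0)) has moves --a--▸ s23
  s22 = 0\{b} | ((0 + 0) | 0 | (0 + 0)) has moves (no moves)
  s23 = 0 | ((0 + 0) | 0 | (0 + 0)) has moves (no moves)
Q's transition system — 24 states:
  t0 = (b.(a.0)\{b} + (b.b.0 + b.a.0)) | ((0 + 0) | 0\{a} + (0\{b} + 0 | 0) + (0 + 0) | a.0 | b.(0 + 0)) has moves --a--▸ t1, --b--▸ t2, --b--▸ t3, --b--▸ t4, --b--▸ t5
  t1 = (b.(a.0)\{b} + (b.b.0 + b.a.0)) | ((0 + 0) | 0 | b.(0 + 0)) has moves --b--▸ t6, --b--▸ t7, --b--▸ t8, --b--▸ t9
  t2 = (a.0)\{b} | ((0 + 0) | 0\{a} + (0\{b} + 0 | 0) + (0 + 0) | a.0 | b.(0 + 0)) has moves --a--▸ t10, --a--▸ t6, --b--▸ t11
  t3 = (b.(a.0)\{b} + (b.b.0 + b.a.0)) | ((0 + 0) | a.0 | (0 + 0)) has moves --a--▸ t7, --b--▸ t11, --b--▸ t12, --b--▸ t13
  t4 = a.0 | ((0 + 0) | 0\{a} + (0\{b} + 0 | 0) + (0 + 0) | a.0 | b.(0 + 0)) has moves --a--▸ t14, --a--▸ t8, --b--▸ t12
  t5 = b.0 | ((0 + 0) | 0\{a} + (0\{b} + 0 | 0) + (0 + 0) | a.0 | b.(0 + 0)) has moves --a--▸ t9, --b--▸ t13, --b--▸ t14
  t6 = (a.0)\{b} | ((0 + 0) | 0 | b.(0 + 0)) has moves --a--▸ t15, --b--▸ t16
  t7 = (b.(a.0)\{b} + (b.b.0 + b.a.0)) | ((0 + 0) | 0 | (0 + 0)) has moves --b--▸ t16, --b--▸ t17, --b--▸ t18
  t8 = a.0 | ((0 + 0) | 0 | b.(0 + 0)) has moves --a--▸ t19, --b--▸ t17
  t9 = b.0 | ((0 + 0) | 0 | b.(0 + 0)) has moves --b--▸ t18, --b--▸ t19
  t10 = 0\{b} | ((0 + 0) | 0\{a} + (0\{b} + 0 | 0) + (0 + 0) | a.0 | b.(0 + 0)) has moves --a--▸ t15, --b--▸ t20
  t11 = (a.0)\{b} | ((0 + 0) | a.0 | (0 + 0)) has moves --a--▸ t16, --a--▸ t20
  t12 = a.0 | ((0 + 0) | a.0 | (0 + 0)) has moves --a--▸ t17, --a--▸ t21
  t13 = b.0 | ((0 + 0) | a.0 | (0 + 0)) has moves --a--▸ t18, --b--▸ t21
  t14 = 0 | ((0 + 0) | 0\{a} + (0\{b} + 0 | 0) + (0 + 0) | a.0 | b.(0 + 0)) has moves --a--▸ t19, --b--▸ t21
  t15 = 0\{b} | ((0 + 0) | 0 | b.(0 + 0)) has moves --b--▸ t22
  t16 = (a.0)\{b} | ((0 + 0) | 0 | (0 + 0)) has moves --a--▸ t22
  t17 = a.0 | ((0 + 0) | 0 | (0 + 0)) has moves --a--▸ t23
  t18 = b.0 | ((0 + 0) | 0 | (0 + 0)) has moves --b--▸ t23
  t19 = 0 | ((0 + 0) | 0 | b.(0 + 0)) has moves --b--▸ t23
  t20 = 0\{b} | ((0 + 0) | a.0 | (0 + 0)) has moves --a--▸ t22
  t21 = 0 | ((0 + 0) | a.0 | (0 + 0)) has moves --a--▸ t23
  t22 = 0\{b} | ((0 + 0) | 0 | (0 + 0)) has moves (no moves)
  t23 = 0 | ((0 + 0) | 0 | (0 + 0)) has moves (no moves)
Run σ = ⟨aa⟩ on P: start {s0}
  step 1 (a): {s1, s2}
  step 2 (a): {s6}
  P completes σ.
Run σ = ⟨aa⟩ on Q: start {t0}
  step 1 (a): {t1}
  step 2 (a): no successor for Q

aa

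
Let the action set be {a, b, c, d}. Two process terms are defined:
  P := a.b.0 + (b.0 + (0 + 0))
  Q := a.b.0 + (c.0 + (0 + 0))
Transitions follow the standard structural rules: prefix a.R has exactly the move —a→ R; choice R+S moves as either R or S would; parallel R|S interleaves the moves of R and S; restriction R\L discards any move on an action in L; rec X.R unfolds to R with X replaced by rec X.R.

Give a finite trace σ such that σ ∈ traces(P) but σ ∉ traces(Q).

P's transition system — 3 states:
  p0 = a.b.0 + (b.0 + (0 + 0)) has moves =a=> p1, =b=> p2
  p1 = b.0 has moves =b=> p2
  p2 = 0 has moves ∅
Q's transition system — 3 states:
  q0 = a.b.0 + (c.0 + (0 + 0)) has moves =a=> q1, =c=> q2
  q1 = b.0 has moves =b=> q2
  q2 = 0 has moves ∅
Trace ⟨b⟩ through P, begin at {p0}:
  step 1 (b): {p2}
  ✓ P
Trace ⟨b⟩ through Q, begin at {q0}:
  step 1 (b): no successor for Q

b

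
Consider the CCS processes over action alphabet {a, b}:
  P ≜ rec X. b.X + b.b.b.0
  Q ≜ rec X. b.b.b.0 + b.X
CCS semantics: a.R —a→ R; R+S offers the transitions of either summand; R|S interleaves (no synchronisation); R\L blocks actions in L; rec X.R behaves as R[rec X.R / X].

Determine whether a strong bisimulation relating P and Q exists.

P's transition system — 4 states:
  s0 = rec X. b.X + b.b.b.0 → -b-> s0, -b-> s1
  s1 = b.b.0 → -b-> s2
  s2 = b.0 → -b-> s3
  s3 = 0 → ·
Q's transition system — 4 states:
  t0 = rec X. b.b.b.0 + b.X → -b-> t0, -b-> t1
  t1 = b.b.0 → -b-> t2
  t2 = b.0 → -b-> t3
  t3 = 0 → ·
Bisimilarity quotient blocks:
  B0 = {s0, t0}
  B1 = {s1, t1}
  B2 = {s2, t2}
  B3 = {s3, t3}
s0 ∈ B0, t0 ∈ B0 → same block

P ~ Q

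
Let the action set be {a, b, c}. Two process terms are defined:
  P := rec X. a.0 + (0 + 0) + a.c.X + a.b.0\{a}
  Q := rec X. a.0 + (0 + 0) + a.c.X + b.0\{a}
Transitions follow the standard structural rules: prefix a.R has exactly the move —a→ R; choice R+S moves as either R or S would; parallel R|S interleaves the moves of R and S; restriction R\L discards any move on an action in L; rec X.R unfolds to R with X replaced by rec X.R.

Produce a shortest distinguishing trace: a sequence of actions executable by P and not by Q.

P's transition system — 5 states:
  p0 = rec X. a.0 + (0 + 0) + a.c.X + a.b.0\{a} :: =a=> p1, =a=> p2, =a=> p3
  p1 = 0 :: ∅
  p2 = b.0\{a} :: =b=> p4
  p3 = c.(rec X. a.0 + (0 + 0) + a.c.X + a.b.0\{a}) :: =c=> p0
  p4 = 0\{a} :: ∅
Q's transition system — 4 states:
  q0 = rec X. a.0 + (0 + 0) + a.c.X + b.0\{a} :: =a=> q1, =a=> q2, =b=> q3
  q1 = 0 :: ∅
  q2 = c.(rec X. a.0 + (0 + 0) + a.c.X + b.0\{a}) :: =c=> q0
  q3 = 0\{a} :: ∅
Executing ab from P (initial set {p0}):
  [1] a ⇒ {p1, p2, p3}
  [2] b ⇒ {p4}
  ✓ P
Executing ab from Q (initial set {q0}):
  [1] a ⇒ {q1, q2}
  [2] b ⇒ no successor for Q

ab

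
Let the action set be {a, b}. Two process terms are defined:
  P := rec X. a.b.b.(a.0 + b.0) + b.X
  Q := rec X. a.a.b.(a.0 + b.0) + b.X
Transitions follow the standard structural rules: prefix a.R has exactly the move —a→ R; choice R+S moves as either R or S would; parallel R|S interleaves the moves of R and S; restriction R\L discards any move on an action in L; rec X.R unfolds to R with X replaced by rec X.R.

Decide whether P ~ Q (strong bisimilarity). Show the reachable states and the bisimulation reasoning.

P ≁ Q

Reachable graph of P (5 states):
  s0 = rec X. a.b.b.(a.0 + b.0) + b.X :: -a-> s1, -b-> s0
  s1 = b.b.(a.0 + b.0) :: -b-> s2
  s2 = b.(a.0 + b.0) :: -b-> s3
  s3 = a.0 + b.0 :: -a-> s4, -b-> s4
  s4 = 0 :: deadlocked
Reachable graph of Q (5 states):
  t0 = rec X. a.a.b.(a.0 + b.0) + b.X :: -a-> t1, -b-> t0
  t1 = a.b.(a.0 + b.0) :: -a-> t2
  t2 = b.(a.0 + b.0) :: -b-> t3
  t3 = a.0 + b.0 :: -a-> t4, -b-> t4
  t4 = 0 :: deadlocked
Bisimilarity quotient blocks:
  B0 = {s0}
  B1 = {s1}
  B2 = {s2, t2}
  B3 = {s3, t3}
  B4 = {s4, t4}
  B5 = {t0}
  B6 = {t1}
s0 ∈ B0, t0 ∈ B5 → different blocks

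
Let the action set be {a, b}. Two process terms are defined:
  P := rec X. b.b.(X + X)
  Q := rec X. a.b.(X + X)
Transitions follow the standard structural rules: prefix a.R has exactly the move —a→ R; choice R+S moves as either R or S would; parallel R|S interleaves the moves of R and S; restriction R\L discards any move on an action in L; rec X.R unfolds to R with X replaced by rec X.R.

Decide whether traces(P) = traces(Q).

LTS(P): 3 reachable states
  s0 = rec X. b.b.(X + X) ⊢ —b→ s1
  s1 = b.((rec X. b.b.(X + X)) + (rec X. b.b.(X + X))) ⊢ —b→ s2
  s2 = (rec X. b.b.(X + X)) + (rec X. b.b.(X + X)) ⊢ —b→ s1
LTS(Q): 3 reachable states
  t0 = rec X. a.b.(X + X) ⊢ —a→ t1
  t1 = b.((rec X. a.b.(X + X)) + (rec X. a.b.(X + X))) ⊢ —b→ t2
  t2 = (rec X. a.b.(X + X)) + (rec X. a.b.(X + X)) ⊢ —a→ t1
Run σ = ⟨b⟩ on P: start {s0}
  after b @ step 1: {s1}
  ✓ P
Run σ = ⟨b⟩ on Q: start {t0}
  after b @ step 1: ∅ (Q stuck)

trace-distinct — witness ⟨b⟩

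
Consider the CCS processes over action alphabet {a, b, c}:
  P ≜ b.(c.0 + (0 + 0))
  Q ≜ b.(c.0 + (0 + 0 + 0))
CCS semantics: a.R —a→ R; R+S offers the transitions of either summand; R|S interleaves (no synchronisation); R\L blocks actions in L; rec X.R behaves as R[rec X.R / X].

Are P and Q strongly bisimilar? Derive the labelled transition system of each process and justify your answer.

P's transition system — 3 states:
  p0 = b.(c.0 + (0 + 0)) → ··b··> p1
  p1 = c.0 + (0 + 0) → ··c··> p2
  p2 = 0 → stopped
Q's transition system — 3 states:
  q0 = b.(c.0 + (0 + 0 + 0)) → ··b··> q1
  q1 = c.0 + (0 + 0 + 0) → ··c··> q2
  q2 = 0 → stopped
Partition-refinement fixed point:
  B0 = {p0, q0}
  B1 = {p1, q1}
  B2 = {p2, q2}
p0 ∈ B0, q0 ∈ B0 → same block

P ~ Q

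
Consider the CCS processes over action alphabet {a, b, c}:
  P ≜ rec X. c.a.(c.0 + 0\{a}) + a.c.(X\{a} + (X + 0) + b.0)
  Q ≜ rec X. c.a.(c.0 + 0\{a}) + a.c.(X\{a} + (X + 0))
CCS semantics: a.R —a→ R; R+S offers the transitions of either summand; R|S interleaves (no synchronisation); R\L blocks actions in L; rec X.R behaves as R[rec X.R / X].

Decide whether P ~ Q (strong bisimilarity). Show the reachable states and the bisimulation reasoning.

LTS(P): 7 reachable states
  u0 = rec X. c.a.(c.0 + 0\{a}) + a.c.(X\{a} + (X + 0) + b.0) ⊢ ··a··> u1, ··c··> u2
  u1 = c.((rec X. c.a.(c.0 + 0\{a}) + a.c.(X\{a} + (X + 0) + b.0))\{a} + ((rec X. c.a.(c.0 + 0\{a}) + a.c.(X\{a} + (X + 0) + b.0)) + 0) + b.0) ⊢ ··c··> u3
  u2 = a.(c.0 + 0\{a}) ⊢ ··a··> u4
  u3 = (rec X. c.a.(c.0 + 0\{a}) + a.c.(X\{a} + (X + 0) + b.0))\{a} + ((rec X. c.a.(c.0 + 0\{a}) + a.c.(X\{a} + (X + 0) + b.0)) + 0) + b.0 ⊢ ··a··> u1, ··b··> u5, ··c··> u2, ··c··> u6
  u4 = c.0 + 0\{a} ⊢ ··c··> u5
  u5 = 0 ⊢ (no moves)
  u6 = (a.(c.0 + 0\{a}))\{a} ⊢ (no moves)
LTS(Q): 7 reachable states
  v0 = rec X. c.a.(c.0 + 0\{a}) + a.c.(X\{a} + (X + 0)) ⊢ ··a··> v1, ··c··> v2
  v1 = c.((rec X. c.a.(c.0 + 0\{a}) + a.c.(X\{a} + (X + 0)))\{a} + ((rec X. c.a.(c.0 + 0\{a}) + a.c.(X\{a} + (X + 0))) + 0)) ⊢ ··c··> v3
  v2 = a.(c.0 + 0\{a}) ⊢ ··a··> v4
  v3 = (rec X. c.a.(c.0 + 0\{a}) + a.c.(X\{a} + (X + 0)))\{a} + ((rec X. c.a.(c.0 + 0\{a}) + a.c.(X\{a} + (X + 0))) + 0) ⊢ ··a··> v1, ··c··> v2, ··c··> v5
  v4 = c.0 + 0\{a} ⊢ ··c··> v6
  v5 = (a.(c.0 + 0\{a}))\{a} ⊢ (no moves)
  v6 = 0 ⊢ (no moves)
Bisimilarity quotient blocks:
  B0 = {u0}
  B1 = {u1}
  B2 = {u3}
  B3 = {u5, u6, v5, v6}
  B4 = {u2, v2}
  B5 = {u4, v4}
  B6 = {v0}
  B7 = {v1}
  B8 = {v3}
u0 ∈ B0, v0 ∈ B6 → different blocks

not bisimilar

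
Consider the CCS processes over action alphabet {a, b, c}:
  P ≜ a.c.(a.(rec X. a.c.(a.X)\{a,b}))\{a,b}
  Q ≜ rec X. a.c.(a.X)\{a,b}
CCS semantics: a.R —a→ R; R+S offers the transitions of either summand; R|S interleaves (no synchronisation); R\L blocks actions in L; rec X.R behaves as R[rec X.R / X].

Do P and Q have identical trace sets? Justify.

P's transition system — 3 states:
  s0 = a.c.(a.(rec X. a.c.(a.X)\{a,b}))\{a,b} has moves —a→ s1
  s1 = c.(a.(rec X. a.c.(a.X)\{a,b}))\{a,b} has moves —c→ s2
  s2 = (a.(rec X. a.c.(a.X)\{a,b}))\{a,b} has moves ·
Q's transition system — 3 states:
  t0 = rec X. a.c.(a.X)\{a,b} has moves —a→ t1
  t1 = c.(a.(rec X. a.c.(a.X)\{a,b}))\{a,b} has moves —c→ t2
  t2 = (a.(rec X. a.c.(a.X)\{a,b}))\{a,b} has moves ·
Bisimilarity quotient blocks:
  B0 = {s0, t0}
  B1 = {s1, t1}
  B2 = {s2, t2}
s0 ∈ B0, t0 ∈ B0 → same block
Bisimilar ⇒ trace-equivalent.

traces(P) = traces(Q)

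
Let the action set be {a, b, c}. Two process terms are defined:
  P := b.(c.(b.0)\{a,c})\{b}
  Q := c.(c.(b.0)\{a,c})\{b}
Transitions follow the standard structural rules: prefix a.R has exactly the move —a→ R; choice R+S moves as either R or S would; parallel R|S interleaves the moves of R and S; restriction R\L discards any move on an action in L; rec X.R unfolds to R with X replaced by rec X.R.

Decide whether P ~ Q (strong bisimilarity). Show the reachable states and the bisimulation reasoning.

P's transition system — 3 states:
  m0 = b.(c.(b.0)\{a,c})\{b} | ··b··> m1
  m1 = (c.(b.0)\{a,c})\{b} | ··c··> m2
  m2 = (b.0)\{a,c}\{b} | stopped
Q's transition system — 3 states:
  n0 = c.(c.(b.0)\{a,c})\{b} | ··c··> n1
  n1 = (c.(b.0)\{a,c})\{b} | ··c··> n2
  n2 = (b.0)\{a,c}\{b} | stopped
Coarsest stable partition (strong bisimilarity classes):
  B0 = {m0}
  B1 = {m1, n1}
  B2 = {m2, n2}
  B3 = {n0}
m0 ∈ B0, n0 ∈ B3 → different blocks

P ≁ Q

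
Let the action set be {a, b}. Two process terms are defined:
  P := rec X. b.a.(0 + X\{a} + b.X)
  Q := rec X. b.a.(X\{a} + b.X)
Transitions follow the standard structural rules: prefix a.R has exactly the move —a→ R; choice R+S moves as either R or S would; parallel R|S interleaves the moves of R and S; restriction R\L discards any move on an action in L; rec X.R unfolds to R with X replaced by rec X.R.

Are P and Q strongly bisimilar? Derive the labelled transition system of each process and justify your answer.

bisimilar

P's transition system — 4 states:
  s0 = rec X. b.a.(0 + X\{a} + b.X) :: =b=> s1
  s1 = a.(0 + (rec X. b.a.(0 + X\{a} + b.X))\{a} + b.(rec X. b.a.(0 + X\{a} + b.X))) :: =a=> s2
  s2 = 0 + (rec X. b.a.(0 + X\{a} + b.X))\{a} + b.(rec X. b.a.(0 + X\{a} + b.X)) :: =b=> s0, =b=> s3
  s3 = (a.(0 + (rec X. b.a.(0 + X\{a} + b.X))\{a} + b.(rec X. b.a.(0 + X\{a} + b.X))))\{a} :: deadlocked
Q's transition system — 4 states:
  t0 = rec X. b.a.(X\{a} + b.X) :: =b=> t1
  t1 = a.((rec X. b.a.(X\{a} + b.X))\{a} + b.(rec X. b.a.(X\{a} + b.X))) :: =a=> t2
  t2 = (rec X. b.a.(X\{a} + b.X))\{a} + b.(rec X. b.a.(X\{a} + b.X)) :: =b=> t0, =b=> t3
  t3 = (a.((rec X. b.a.(X\{a} + b.X))\{a} + b.(rec X. b.a.(X\{a} + b.X))))\{a} :: deadlocked
Partition-refinement fixed point:
  B0 = {s0, t0}
  B1 = {s1, t1}
  B2 = {s2, t2}
  B3 = {s3, t3}
s0 ∈ B0, t0 ∈ B0 → same block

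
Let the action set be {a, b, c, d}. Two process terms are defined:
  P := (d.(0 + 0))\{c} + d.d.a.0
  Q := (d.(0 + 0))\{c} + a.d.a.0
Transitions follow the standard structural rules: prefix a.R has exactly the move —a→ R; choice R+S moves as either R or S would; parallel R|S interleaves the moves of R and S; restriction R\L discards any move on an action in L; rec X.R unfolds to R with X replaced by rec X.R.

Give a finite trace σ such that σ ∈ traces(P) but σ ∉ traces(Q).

dd

Reachable graph of P (5 states):
  u0 = (d.(0 + 0))\{c} + d.d.a.0 has moves -d-> u1, -d-> u2
  u1 = (0 + 0)\{c} has moves ∅
  u2 = d.a.0 has moves -d-> u3
  u3 = a.0 has moves -a-> u4
  u4 = 0 has moves ∅
Reachable graph of Q (5 states):
  v0 = (d.(0 + 0))\{c} + a.d.a.0 has moves -a-> v1, -d-> v2
  v1 = d.a.0 has moves -d-> v3
  v2 = (0 + 0)\{c} has moves ∅
  v3 = a.0 has moves -a-> v4
  v4 = 0 has moves ∅
Executing dd from P (initial set {u0}):
  [1] d ⇒ {u1, u2}
  [2] d ⇒ {u3}
  P completes σ.
Executing dd from Q (initial set {v0}):
  [1] d ⇒ {v2}
  [2] d ⇒ ∅  — Q cannot continue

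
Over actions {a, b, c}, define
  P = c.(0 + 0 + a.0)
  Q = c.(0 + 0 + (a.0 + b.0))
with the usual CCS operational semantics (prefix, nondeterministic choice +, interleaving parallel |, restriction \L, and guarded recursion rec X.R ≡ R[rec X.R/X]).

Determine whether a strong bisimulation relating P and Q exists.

P ≁ Q

P's transition system — 3 states:
  m0 = c.(0 + 0 + a.0) ⊢ =c=> m1
  m1 = 0 + 0 + a.0 ⊢ =a=> m2
  m2 = 0 ⊢ ∅
Q's transition system — 3 states:
  n0 = c.(0 + 0 + (a.0 + b.0)) ⊢ =c=> n1
  n1 = 0 + 0 + (a.0 + b.0) ⊢ =a=> n2, =b=> n2
  n2 = 0 ⊢ ∅
Bisimilarity quotient blocks:
  B0 = {m0}
  B1 = {m1}
  B2 = {m2, n2}
  B3 = {n0}
  B4 = {n1}
m0 ∈ B0, n0 ∈ B3 → different blocks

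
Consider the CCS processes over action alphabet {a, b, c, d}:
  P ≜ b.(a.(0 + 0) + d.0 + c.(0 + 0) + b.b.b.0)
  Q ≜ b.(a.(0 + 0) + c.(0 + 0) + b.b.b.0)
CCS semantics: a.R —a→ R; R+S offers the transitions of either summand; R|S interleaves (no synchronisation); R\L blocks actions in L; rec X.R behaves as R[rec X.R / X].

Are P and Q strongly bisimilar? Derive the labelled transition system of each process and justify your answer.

NO

P's transition system — 6 states:
  u0 = b.(a.(0 + 0) + d.0 + c.(0 + 0) + b.b.b.0) | ··b··> u1
  u1 = a.(0 + 0) + d.0 + c.(0 + 0) + b.b.b.0 | ··a··> u2, ··b··> u3, ··c··> u2, ··d··> u4
  u2 = 0 + 0 | (no moves)
  u3 = b.b.0 | ··b··> u5
  u4 = 0 | (no moves)
  u5 = b.0 | ··b··> u4
Q's transition system — 6 states:
  v0 = b.(a.(0 + 0) + c.(0 + 0) + b.b.b.0) | ··b··> v1
  v1 = a.(0 + 0) + c.(0 + 0) + b.b.b.0 | ··a··> v2, ··b··> v3, ··c··> v2
  v2 = 0 + 0 | (no moves)
  v3 = b.b.0 | ··b··> v4
  v4 = b.0 | ··b··> v5
  v5 = 0 | (no moves)
Partition-refinement fixed point:
  B0 = {u0}
  B1 = {u1}
  B2 = {u2, u4, v2, v5}
  B3 = {u3, v3}
  B4 = {u5, v4}
  B5 = {v0}
  B6 = {v1}
u0 ∈ B0, v0 ∈ B5 → different blocks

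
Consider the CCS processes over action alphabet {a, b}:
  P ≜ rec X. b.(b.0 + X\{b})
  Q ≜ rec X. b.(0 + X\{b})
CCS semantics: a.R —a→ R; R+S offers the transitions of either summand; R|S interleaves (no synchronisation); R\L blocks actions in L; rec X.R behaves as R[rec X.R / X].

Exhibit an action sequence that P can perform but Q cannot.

bb

Reachable graph of P (3 states):
  p0 = rec X. b.(b.0 + X\{b}) :: --b--▸ p1
  p1 = b.0 + (rec X. b.(b.0 + X\{b}))\{b} :: --b--▸ p2
  p2 = 0 :: deadlocked
Reachable graph of Q (2 states):
  q0 = rec X. b.(0 + X\{b}) :: --b--▸ q1
  q1 = 0 + (rec X. b.(0 + X\{b}))\{b} :: deadlocked
Executing bb from P (initial set {p0}):
  [1] b ⇒ {p1}
  [2] b ⇒ {p2}
  ✓ P
Executing bb from Q (initial set {q0}):
  [1] b ⇒ {q1}
  [2] b ⇒ ∅ (Q stuck)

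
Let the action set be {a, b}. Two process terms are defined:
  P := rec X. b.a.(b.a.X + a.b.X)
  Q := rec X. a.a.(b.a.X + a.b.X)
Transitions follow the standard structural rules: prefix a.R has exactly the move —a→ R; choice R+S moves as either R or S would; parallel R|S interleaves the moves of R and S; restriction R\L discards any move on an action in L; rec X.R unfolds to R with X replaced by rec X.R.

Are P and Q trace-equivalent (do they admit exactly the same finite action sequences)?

P's transition system — 5 states:
  m0 = rec X. b.a.(b.a.X + a.b.X) has moves -b-> m1
  m1 = a.(b.a.(rec X. b.a.(b.a.X + a.b.X)) + a.b.(rec X. b.a.(b.a.X + a.b.X))) has moves -a-> m2
  m2 = b.a.(rec X. b.a.(b.a.X + a.b.X)) + a.b.(rec X. b.a.(b.a.X + a.b.X)) has moves -a-> m3, -b-> m4
  m3 = b.(rec X. b.a.(b.a.X + a.b.X)) has moves -b-> m0
  m4 = a.(rec X. b.a.(b.a.X + a.b.X)) has moves -a-> m0
Q's transition system — 5 states:
  n0 = rec X. a.a.(b.a.X + a.b.X) has moves -a-> n1
  n1 = a.(b.a.(rec X. a.a.(b.a.X + a.b.X)) + a.b.(rec X. a.a.(b.a.X + a.b.X))) has moves -a-> n2
  n2 = b.a.(rec X. a.a.(b.a.X + a.b.X)) + a.b.(rec X. a.a.(b.a.X + a.b.X)) has moves -a-> n3, -b-> n4
  n3 = b.(rec X. a.a.(b.a.X + a.b.X)) has moves -b-> n0
  n4 = a.(rec X. a.a.(b.a.X + a.b.X)) has moves -a-> n0
Executing b from P (initial set {m0}):
  after b @ step 1: {m1}
  — P admits the full trace.
Executing b from Q (initial set {n0}):
  after b @ step 1: ∅ (Q stuck)

trace-distinct — witness ⟨b⟩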